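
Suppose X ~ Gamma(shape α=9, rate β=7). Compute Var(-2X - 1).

For X ~ Gamma(shape α=9, rate β=7):
Var(X) = \frac{9}{49}
Var(-2X - 1) = (-2)² × Var(X) = 4 × \frac{9}{49} = \frac{36}{49}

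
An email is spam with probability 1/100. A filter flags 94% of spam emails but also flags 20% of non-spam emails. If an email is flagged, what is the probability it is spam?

Let D = the rare event, + = positive/flagged.
P(D) = 1/100
P(+|D) = 94/100 = 47/50
P(+|D') = 20/100 = 1/5
P(+) = P(+|D)P(D) + P(+|D')P(D')
     = \frac{47}{50} × \frac{1}{100} + \frac{1}{5} × \frac{99}{100}
     = \frac{1037}{5000}
P(D|+) = P(+|D)P(D)/P(+) = \frac{47}{1037}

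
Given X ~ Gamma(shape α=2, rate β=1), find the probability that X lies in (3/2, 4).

P(3/2 < X < 4) = ∫_{3/2}^{4} f(x) dx
where f(x) = x e^{- x}
= - \frac{5}{e^{4}} + \frac{5}{2 e^{\frac{3}{2}}}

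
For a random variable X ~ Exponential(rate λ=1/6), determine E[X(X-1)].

E[X(X-1)] = E[X² - X] = E[X²] - E[X]
E[X] = 6
E[X²] = Var(X) + (E[X])² = 36 + (6)² = 72
E[X(X-1)] = 72 - 6 = 66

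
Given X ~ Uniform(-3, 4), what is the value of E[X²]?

Using the identity E[X²] = Var(X) + (E[X])²:
E[X] = \frac{1}{2}
Var(X) = \frac{49}{12}
E[X²] = \frac{49}{12} + (\frac{1}{2})²
= \frac{13}{3}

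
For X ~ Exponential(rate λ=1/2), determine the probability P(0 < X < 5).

P(0 < X < 5) = ∫_{0}^{5} f(x) dx
where f(x) = \frac{e^{- \frac{x}{2}}}{2}
= 1 - e^{- \frac{5}{2}}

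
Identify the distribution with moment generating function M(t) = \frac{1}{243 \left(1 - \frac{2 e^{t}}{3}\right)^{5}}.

The MGF M(t) = \frac{1}{243 \left(1 - \frac{2 e^{t}}{3}\right)^{5}} is the standard form for the NegativeBinomial distribution.
Comparing with the known MGF formula identifies: NegBin(r=5, p=1/3), X = failures before r-th success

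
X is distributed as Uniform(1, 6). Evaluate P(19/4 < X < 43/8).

P(19/4 < X < 43/8) = ∫_{19/4}^{43/8} f(x) dx
where f(x) = \frac{1}{5}
= \frac{1}{8}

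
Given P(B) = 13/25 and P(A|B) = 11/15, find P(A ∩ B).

By definition, P(A|B) = P(A ∩ B) / P(B)
So P(A ∩ B) = P(A|B) × P(B)
= 11/15 × 13/25
= 143/375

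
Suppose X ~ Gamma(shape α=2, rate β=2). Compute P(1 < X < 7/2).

P(1 < X < 7/2) = ∫_{1}^{7/2} f(x) dx
where f(x) = 4 x e^{- 2 x}
= \frac{-8 + 3 e^{5}}{e^{7}}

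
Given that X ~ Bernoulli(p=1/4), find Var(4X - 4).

For X ~ Bernoulli(p=1/4):
Var(X) = \frac{3}{16}
Var(4X - 4) = (4)² × Var(X) = 16 × \frac{3}{16} = 3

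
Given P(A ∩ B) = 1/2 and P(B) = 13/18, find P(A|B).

P(A|B) = P(A ∩ B) / P(B)
= (1/2) / (13/18)
= 9/13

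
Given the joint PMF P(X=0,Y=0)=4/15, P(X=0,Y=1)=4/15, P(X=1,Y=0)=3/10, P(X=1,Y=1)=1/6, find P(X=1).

P(X=1) = P(X=1,Y=0) + P(X=1,Y=1)
= 3/10 + 1/6
= 7/15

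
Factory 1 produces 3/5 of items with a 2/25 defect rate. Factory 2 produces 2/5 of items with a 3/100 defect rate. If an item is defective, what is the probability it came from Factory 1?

Using Bayes' theorem:
P(F1) = 3/5, P(D|F1) = 2/25
P(F2) = 2/5, P(D|F2) = 3/100
P(D) = P(D|F1)P(F1) + P(D|F2)P(F2)
     = \frac{3}{50}
P(F1|D) = P(D|F1)P(F1) / P(D)
= \frac{4}{5}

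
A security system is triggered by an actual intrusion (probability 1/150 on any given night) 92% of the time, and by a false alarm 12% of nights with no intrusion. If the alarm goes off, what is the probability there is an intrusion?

Let D = the rare event, + = positive/flagged.
P(D) = 1/150
P(+|D) = 92/100 = 23/25
P(+|D') = 12/100 = 3/25
P(+) = P(+|D)P(D) + P(+|D')P(D')
     = \frac{23}{25} × \frac{1}{150} + \frac{3}{25} × \frac{149}{150}
     = \frac{47}{375}
P(D|+) = P(+|D)P(D)/P(+) = \frac{23}{470}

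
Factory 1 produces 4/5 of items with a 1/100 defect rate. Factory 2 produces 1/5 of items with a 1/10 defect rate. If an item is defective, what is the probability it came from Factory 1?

Using Bayes' theorem:
P(F1) = 4/5, P(D|F1) = 1/100
P(F2) = 1/5, P(D|F2) = 1/10
P(D) = P(D|F1)P(F1) + P(D|F2)P(F2)
     = \frac{7}{250}
P(F1|D) = P(D|F1)P(F1) / P(D)
= \frac{2}{7}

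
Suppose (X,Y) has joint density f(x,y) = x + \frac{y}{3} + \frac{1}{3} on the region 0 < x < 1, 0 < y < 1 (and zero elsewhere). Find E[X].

E[X] = ∫_0^1 ∫_0^1 x × f(x,y) dy dx
= ∫_0^1 ∫_0^1 x × (x + \frac{y}{3} + \frac{1}{3}) dy dx
= \frac{7}{12}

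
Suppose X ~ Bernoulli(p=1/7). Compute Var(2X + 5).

For X ~ Bernoulli(p=1/7):
Var(X) = \frac{6}{49}
Var(2X + 5) = (2)² × Var(X) = 4 × \frac{6}{49} = \frac{24}{49}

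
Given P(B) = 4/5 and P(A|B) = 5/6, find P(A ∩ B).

By definition, P(A|B) = P(A ∩ B) / P(B)
So P(A ∩ B) = P(A|B) × P(B)
= 5/6 × 4/5
= 2/3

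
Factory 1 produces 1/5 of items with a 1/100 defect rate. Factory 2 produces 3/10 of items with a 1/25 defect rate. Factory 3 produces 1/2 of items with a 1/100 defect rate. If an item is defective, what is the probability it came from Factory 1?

Using Bayes' theorem:
P(F1) = 1/5, P(D|F1) = 1/100
P(F2) = 3/10, P(D|F2) = 1/25
P(F3) = 1/2, P(D|F3) = 1/100
P(D) = P(D|F1)P(F1) + P(D|F2)P(F2) + P(D|F3)P(F3)
     = \frac{19}{1000}
P(F1|D) = P(D|F1)P(F1) / P(D)
= \frac{2}{19}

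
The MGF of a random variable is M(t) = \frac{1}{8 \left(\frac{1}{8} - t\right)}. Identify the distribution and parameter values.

The MGF M(t) = \frac{1}{8 \left(\frac{1}{8} - t\right)} is the standard form for the Exponential distribution.
Comparing with the known MGF formula identifies: Exponential(rate λ=1/8)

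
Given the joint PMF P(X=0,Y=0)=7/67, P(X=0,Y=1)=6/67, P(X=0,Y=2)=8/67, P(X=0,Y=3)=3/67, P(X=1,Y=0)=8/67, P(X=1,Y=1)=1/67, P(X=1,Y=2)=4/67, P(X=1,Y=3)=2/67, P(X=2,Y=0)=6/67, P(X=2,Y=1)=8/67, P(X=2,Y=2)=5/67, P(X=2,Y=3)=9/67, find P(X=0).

P(X=0) = P(X=0,Y=0) + P(X=0,Y=1) + P(X=0,Y=2) + P(X=0,Y=3)
= 7/67 + 6/67 + 8/67 + 3/67
= 24/67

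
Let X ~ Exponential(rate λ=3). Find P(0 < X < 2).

P(0 < X < 2) = ∫_{0}^{2} f(x) dx
where f(x) = 3 e^{- 3 x}
= 1 - e^{-6}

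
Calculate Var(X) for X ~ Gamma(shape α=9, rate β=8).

For X ~ Gamma(shape α=9, rate β=8):
Var(X) = \frac{9}{64}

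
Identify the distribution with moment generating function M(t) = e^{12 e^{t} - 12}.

The MGF M(t) = e^{12 e^{t} - 12} is the standard form for the Poisson distribution.
Comparing with the known MGF formula identifies: Poisson(λ=12)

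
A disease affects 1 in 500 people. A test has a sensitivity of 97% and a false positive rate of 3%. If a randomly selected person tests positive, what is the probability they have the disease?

Let D = the rare event, + = positive/flagged.
P(D) = 1/500
P(+|D) = 97/100
P(+|D') = 3/100
P(+) = P(+|D)P(D) + P(+|D')P(D')
     = \frac{97}{100} × \frac{1}{500} + \frac{3}{100} × \frac{499}{500}
     = \frac{797}{25000}
P(D|+) = P(+|D)P(D)/P(+) = \frac{97}{1594}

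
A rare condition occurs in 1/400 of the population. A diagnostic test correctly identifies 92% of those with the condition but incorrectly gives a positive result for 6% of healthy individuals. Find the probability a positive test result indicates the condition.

Let D = the rare event, + = positive/flagged.
P(D) = 1/400
P(+|D) = 92/100 = 23/25
P(+|D') = 6/100 = 3/50
P(+) = P(+|D)P(D) + P(+|D')P(D')
     = \frac{23}{25} × \frac{1}{400} + \frac{3}{50} × \frac{399}{400}
     = \frac{1243}{20000}
P(D|+) = P(+|D)P(D)/P(+) = \frac{46}{1243}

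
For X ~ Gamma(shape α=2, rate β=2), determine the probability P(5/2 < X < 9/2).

P(5/2 < X < 9/2) = ∫_{5/2}^{9/2} f(x) dx
where f(x) = 4 x e^{- 2 x}
= \frac{2 \left(-5 + 3 e^{4}\right)}{e^{9}}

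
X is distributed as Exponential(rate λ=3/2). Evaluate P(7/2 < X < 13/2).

P(7/2 < X < 13/2) = ∫_{7/2}^{13/2} f(x) dx
where f(x) = \frac{3 e^{- \frac{3 x}{2}}}{2}
= - \frac{1 - e^{\frac{9}{2}}}{e^{\frac{39}{4}}}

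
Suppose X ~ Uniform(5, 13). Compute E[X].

For X ~ Uniform(5, 13), the expected value is:
E[X] = 9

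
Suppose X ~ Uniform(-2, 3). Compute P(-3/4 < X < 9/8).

P(-3/4 < X < 9/8) = ∫_{-3/4}^{9/8} f(x) dx
where f(x) = \frac{1}{5}
= \frac{3}{8}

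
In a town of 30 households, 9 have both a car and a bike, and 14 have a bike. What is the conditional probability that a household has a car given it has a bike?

P(A ∩ B) = 9/30 = 3/10
P(B) = 14/30 = 7/15
P(A|B) = P(A ∩ B) / P(B) = (3/10) / (7/15) = 9/14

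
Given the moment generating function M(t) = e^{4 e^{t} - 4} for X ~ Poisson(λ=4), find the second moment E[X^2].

To find E[X^2], compute M^(2)(0):
M^(1)(t) = 4 e^{t} e^{4 e^{t} - 4}
M^(2)(t) = 16 e^{2 t} e^{4 e^{t} - 4} + 4 e^{t} e^{4 e^{t} - 4}
M^(2)(0) = 20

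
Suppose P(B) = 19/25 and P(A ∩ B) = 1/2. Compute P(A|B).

P(A|B) = P(A ∩ B) / P(B)
= (1/2) / (19/25)
= 25/38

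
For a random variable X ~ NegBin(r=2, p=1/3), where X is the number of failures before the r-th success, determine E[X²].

Using the identity E[X²] = Var(X) + (E[X])²:
E[X] = 4
Var(X) = 12
E[X²] = 12 + (4)²
= 28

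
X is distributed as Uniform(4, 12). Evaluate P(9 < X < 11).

P(9 < X < 11) = ∫_{9}^{11} f(x) dx
where f(x) = \frac{1}{8}
= \frac{1}{4}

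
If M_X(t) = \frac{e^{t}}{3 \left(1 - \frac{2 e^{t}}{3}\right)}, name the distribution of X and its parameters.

The MGF M(t) = \frac{e^{t}}{3 \left(1 - \frac{2 e^{t}}{3}\right)} is the standard form for the Geometric distribution.
Comparing with the known MGF formula identifies: Geometric(p=1/3), X = trial number of first success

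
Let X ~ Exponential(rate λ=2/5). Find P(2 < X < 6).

P(2 < X < 6) = ∫_{2}^{6} f(x) dx
where f(x) = \frac{2 e^{- \frac{2 x}{5}}}{5}
= - \frac{1 - e^{\frac{8}{5}}}{e^{\frac{12}{5}}}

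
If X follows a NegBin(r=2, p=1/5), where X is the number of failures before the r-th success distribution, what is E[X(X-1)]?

E[X(X-1)] = E[X² - X] = E[X²] - E[X]
E[X] = 8
E[X²] = Var(X) + (E[X])² = 40 + (8)² = 104
E[X(X-1)] = 104 - 8 = 96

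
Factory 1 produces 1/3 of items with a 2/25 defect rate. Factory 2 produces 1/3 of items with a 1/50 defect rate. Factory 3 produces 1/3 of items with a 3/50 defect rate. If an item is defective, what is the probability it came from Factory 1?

Using Bayes' theorem:
P(F1) = 1/3, P(D|F1) = 2/25
P(F2) = 1/3, P(D|F2) = 1/50
P(F3) = 1/3, P(D|F3) = 3/50
P(D) = P(D|F1)P(F1) + P(D|F2)P(F2) + P(D|F3)P(F3)
     = \frac{4}{75}
P(F1|D) = P(D|F1)P(F1) / P(D)
= \frac{1}{2}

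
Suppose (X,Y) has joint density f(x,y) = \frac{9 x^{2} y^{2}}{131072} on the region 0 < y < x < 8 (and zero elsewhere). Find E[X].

f_X(x) = ∫_0^x \frac{9 x^{2} y^{2}}{131072} dy = \frac{3 x^{5}}{131072}
E[X] = ∫_0^8 x × (\frac{3 x^{5}}{131072}) dx = \frac{48}{7}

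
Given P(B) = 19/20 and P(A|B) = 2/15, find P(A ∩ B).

By definition, P(A|B) = P(A ∩ B) / P(B)
So P(A ∩ B) = P(A|B) × P(B)
= 2/15 × 19/20
= 19/150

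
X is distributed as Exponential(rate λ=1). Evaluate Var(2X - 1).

For X ~ Exponential(rate λ=1):
Var(X) = 1
Var(2X - 1) = (2)² × Var(X) = 4 × 1 = 4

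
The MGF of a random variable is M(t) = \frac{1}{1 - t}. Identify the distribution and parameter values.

The MGF M(t) = \frac{1}{1 - t} is the standard form for the Exponential distribution.
Comparing with the known MGF formula identifies: Exponential(rate λ=1)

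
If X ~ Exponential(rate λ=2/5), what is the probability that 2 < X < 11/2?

P(2 < X < 11/2) = ∫_{2}^{11/2} f(x) dx
where f(x) = \frac{2 e^{- \frac{2 x}{5}}}{5}
= - \frac{1 - e^{\frac{7}{5}}}{e^{\frac{11}{5}}}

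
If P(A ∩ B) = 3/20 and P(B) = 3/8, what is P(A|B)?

P(A|B) = P(A ∩ B) / P(B)
= (3/20) / (3/8)
= 2/5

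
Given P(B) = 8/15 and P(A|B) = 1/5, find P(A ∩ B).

By definition, P(A|B) = P(A ∩ B) / P(B)
So P(A ∩ B) = P(A|B) × P(B)
= 1/5 × 8/15
= 8/75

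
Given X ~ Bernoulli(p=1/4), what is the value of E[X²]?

Using the identity E[X²] = Var(X) + (E[X])²:
E[X] = \frac{1}{4}
Var(X) = \frac{3}{16}
E[X²] = \frac{3}{16} + (\frac{1}{4})²
= \frac{1}{4}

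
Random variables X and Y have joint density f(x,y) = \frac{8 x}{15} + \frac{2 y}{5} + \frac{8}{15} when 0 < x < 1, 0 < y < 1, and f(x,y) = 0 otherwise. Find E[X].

E[X] = ∫_0^1 ∫_0^1 x × f(x,y) dy dx
= ∫_0^1 ∫_0^1 x × (\frac{8 x}{15} + \frac{2 y}{5} + \frac{8}{15}) dy dx
= \frac{49}{90}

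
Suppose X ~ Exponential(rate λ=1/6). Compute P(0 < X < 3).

P(0 < X < 3) = ∫_{0}^{3} f(x) dx
where f(x) = \frac{e^{- \frac{x}{6}}}{6}
= 1 - e^{- \frac{1}{2}}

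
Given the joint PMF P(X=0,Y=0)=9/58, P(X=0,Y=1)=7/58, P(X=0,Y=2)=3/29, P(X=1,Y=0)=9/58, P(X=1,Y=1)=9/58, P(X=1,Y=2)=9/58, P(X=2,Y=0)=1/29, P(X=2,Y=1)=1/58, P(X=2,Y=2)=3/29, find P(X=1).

P(X=1) = P(X=1,Y=0) + P(X=1,Y=1) + P(X=1,Y=2)
= 9/58 + 9/58 + 9/58
= 27/58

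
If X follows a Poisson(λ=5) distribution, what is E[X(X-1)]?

E[X(X-1)] = E[X² - X] = E[X²] - E[X]
E[X] = 5
E[X²] = Var(X) + (E[X])² = 5 + (5)² = 30
E[X(X-1)] = 30 - 5 = 25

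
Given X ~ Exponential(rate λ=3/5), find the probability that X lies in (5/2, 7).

P(5/2 < X < 7) = ∫_{5/2}^{7} f(x) dx
where f(x) = \frac{3 e^{- \frac{3 x}{5}}}{5}
= - \frac{1}{e^{\frac{21}{5}}} + e^{- \frac{3}{2}}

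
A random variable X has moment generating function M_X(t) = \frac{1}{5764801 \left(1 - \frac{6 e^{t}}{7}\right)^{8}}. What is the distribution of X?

The MGF M(t) = \frac{1}{5764801 \left(1 - \frac{6 e^{t}}{7}\right)^{8}} is the standard form for the NegativeBinomial distribution.
Comparing with the known MGF formula identifies: NegBin(r=8, p=1/7), X = failures before r-th success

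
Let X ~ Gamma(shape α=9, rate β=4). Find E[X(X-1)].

E[X(X-1)] = E[X² - X] = E[X²] - E[X]
E[X] = \frac{9}{4}
E[X²] = Var(X) + (E[X])² = \frac{9}{16} + (\frac{9}{4})² = \frac{45}{8}
E[X(X-1)] = \frac{45}{8} - \frac{9}{4} = \frac{27}{8}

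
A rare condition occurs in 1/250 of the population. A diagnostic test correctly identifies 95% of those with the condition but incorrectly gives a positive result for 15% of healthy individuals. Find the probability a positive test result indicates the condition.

Let D = the rare event, + = positive/flagged.
P(D) = 1/250
P(+|D) = 95/100 = 19/20
P(+|D') = 15/100 = 3/20
P(+) = P(+|D)P(D) + P(+|D')P(D')
     = \frac{19}{20} × \frac{1}{250} + \frac{3}{20} × \frac{249}{250}
     = \frac{383}{2500}
P(D|+) = P(+|D)P(D)/P(+) = \frac{19}{766}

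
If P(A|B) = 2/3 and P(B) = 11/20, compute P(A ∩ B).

By definition, P(A|B) = P(A ∩ B) / P(B)
So P(A ∩ B) = P(A|B) × P(B)
= 2/3 × 11/20
= 11/30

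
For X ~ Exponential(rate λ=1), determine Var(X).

For X ~ Exponential(rate λ=1):
Var(X) = 1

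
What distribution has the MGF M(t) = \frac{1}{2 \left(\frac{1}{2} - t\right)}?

The MGF M(t) = \frac{1}{2 \left(\frac{1}{2} - t\right)} is the standard form for the Exponential distribution.
Comparing with the known MGF formula identifies: Exponential(rate λ=1/2)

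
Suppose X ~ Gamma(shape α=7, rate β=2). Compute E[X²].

Using the identity E[X²] = Var(X) + (E[X])²:
E[X] = \frac{7}{2}
Var(X) = \frac{7}{4}
E[X²] = \frac{7}{4} + (\frac{7}{2})²
= 14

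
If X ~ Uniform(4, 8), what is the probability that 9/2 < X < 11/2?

P(9/2 < X < 11/2) = ∫_{9/2}^{11/2} f(x) dx
where f(x) = \frac{1}{4}
= \frac{1}{4}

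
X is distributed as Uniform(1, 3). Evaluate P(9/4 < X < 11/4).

P(9/4 < X < 11/4) = ∫_{9/4}^{11/4} f(x) dx
where f(x) = \frac{1}{2}
= \frac{1}{4}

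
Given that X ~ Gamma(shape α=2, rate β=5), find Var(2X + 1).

For X ~ Gamma(shape α=2, rate β=5):
Var(X) = \frac{2}{25}
Var(2X + 1) = (2)² × Var(X) = 4 × \frac{2}{25} = \frac{8}{25}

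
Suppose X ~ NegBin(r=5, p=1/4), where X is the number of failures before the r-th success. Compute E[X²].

Using the identity E[X²] = Var(X) + (E[X])²:
E[X] = 15
Var(X) = 60
E[X²] = 60 + (15)²
= 285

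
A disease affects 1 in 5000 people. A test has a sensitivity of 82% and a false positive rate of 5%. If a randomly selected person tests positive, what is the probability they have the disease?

Let D = the rare event, + = positive/flagged.
P(D) = 1/5000
P(+|D) = 82/100 = 41/50
P(+|D') = 5/100 = 1/20
P(+) = P(+|D)P(D) + P(+|D')P(D')
     = \frac{41}{50} × \frac{1}{5000} + \frac{1}{20} × \frac{4999}{5000}
     = \frac{25077}{500000}
P(D|+) = P(+|D)P(D)/P(+) = \frac{82}{25077}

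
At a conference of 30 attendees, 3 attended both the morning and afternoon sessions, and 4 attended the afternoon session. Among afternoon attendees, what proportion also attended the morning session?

P(A ∩ B) = 3/30 = 1/10
P(B) = 4/30 = 2/15
P(A|B) = P(A ∩ B) / P(B) = (1/10) / (2/15) = 3/4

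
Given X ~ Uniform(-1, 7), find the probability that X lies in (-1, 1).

P(-1 < X < 1) = ∫_{-1}^{1} f(x) dx
where f(x) = \frac{1}{8}
= \frac{1}{4}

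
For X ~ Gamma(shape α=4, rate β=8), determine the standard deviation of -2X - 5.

For X ~ Gamma(shape α=4, rate β=8):
Var(X) = \frac{1}{16}
SD(X) = √(Var(X)) = √(\frac{1}{16}) = \frac{1}{4}
SD(-2X - 5) = |-2| × SD(X) = 2 × \frac{1}{4} = \frac{1}{2}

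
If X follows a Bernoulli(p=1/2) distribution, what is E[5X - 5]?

For X ~ Bernoulli(p=1/2):
E[X] = \frac{1}{2}
E[5X - 5] = 5 × E[X] - 5 = - \frac{5}{2}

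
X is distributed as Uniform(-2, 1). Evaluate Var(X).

For X ~ Uniform(-2, 1):
Var(X) = \frac{3}{4}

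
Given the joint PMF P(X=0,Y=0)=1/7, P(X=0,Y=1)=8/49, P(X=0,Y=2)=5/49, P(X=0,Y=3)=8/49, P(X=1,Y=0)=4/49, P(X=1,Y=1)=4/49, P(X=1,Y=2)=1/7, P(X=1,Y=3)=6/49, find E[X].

First find marginal of X:
P(X=0) = 4/7
P(X=1) = 3/7
E[X] = 0 × 4/7 + 1 × 3/7 = 3/7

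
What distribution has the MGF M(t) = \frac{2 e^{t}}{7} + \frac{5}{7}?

The MGF M(t) = \frac{2 e^{t}}{7} + \frac{5}{7} is the standard form for the Bernoulli distribution.
Comparing with the known MGF formula identifies: Bernoulli(p=2/7)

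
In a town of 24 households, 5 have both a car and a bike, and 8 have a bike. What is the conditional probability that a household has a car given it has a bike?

P(A ∩ B) = 5/24
P(B) = 8/24 = 1/3
P(A|B) = P(A ∩ B) / P(B) = (5/24) / (1/3) = 5/8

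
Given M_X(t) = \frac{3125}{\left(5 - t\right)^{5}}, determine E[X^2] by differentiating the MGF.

To find E[X^2], compute M^(2)(0):
M^(1)(t) = \frac{15625}{\left(5 - t\right)^{6}}
M^(2)(t) = \frac{93750}{\left(5 - t\right)^{7}}
M^(2)(0) = \frac{6}{5}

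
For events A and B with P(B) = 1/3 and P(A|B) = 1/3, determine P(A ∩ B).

By definition, P(A|B) = P(A ∩ B) / P(B)
So P(A ∩ B) = P(A|B) × P(B)
= 1/3 × 1/3
= 1/9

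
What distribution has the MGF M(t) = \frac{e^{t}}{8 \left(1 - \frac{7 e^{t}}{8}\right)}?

The MGF M(t) = \frac{e^{t}}{8 \left(1 - \frac{7 e^{t}}{8}\right)} is the standard form for the Geometric distribution.
Comparing with the known MGF formula identifies: Geometric(p=1/8), X = trial number of first success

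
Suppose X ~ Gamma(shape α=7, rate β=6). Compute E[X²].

Using the identity E[X²] = Var(X) + (E[X])²:
E[X] = \frac{7}{6}
Var(X) = \frac{7}{36}
E[X²] = \frac{7}{36} + (\frac{7}{6})²
= \frac{14}{9}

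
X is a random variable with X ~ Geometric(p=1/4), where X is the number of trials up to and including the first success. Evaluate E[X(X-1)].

E[X(X-1)] = E[X² - X] = E[X²] - E[X]
E[X] = 4
E[X²] = Var(X) + (E[X])² = 12 + (4)² = 28
E[X(X-1)] = 28 - 4 = 24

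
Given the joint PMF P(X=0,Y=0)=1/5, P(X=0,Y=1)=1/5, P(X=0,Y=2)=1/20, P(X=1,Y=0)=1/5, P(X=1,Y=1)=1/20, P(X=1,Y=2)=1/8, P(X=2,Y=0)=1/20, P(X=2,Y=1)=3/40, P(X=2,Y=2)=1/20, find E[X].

First find marginal of X:
P(X=0) = 9/20
P(X=1) = 3/8
P(X=2) = 7/40
E[X] = 0 × 9/20 + 1 × 3/8 + 2 × 7/40 = 29/40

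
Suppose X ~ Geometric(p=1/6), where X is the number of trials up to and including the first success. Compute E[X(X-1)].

E[X(X-1)] = E[X² - X] = E[X²] - E[X]
E[X] = 6
E[X²] = Var(X) + (E[X])² = 30 + (6)² = 66
E[X(X-1)] = 66 - 6 = 60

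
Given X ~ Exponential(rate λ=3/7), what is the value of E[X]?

For X ~ Exponential(rate λ=3/7), the expected value is:
E[X] = \frac{7}{3}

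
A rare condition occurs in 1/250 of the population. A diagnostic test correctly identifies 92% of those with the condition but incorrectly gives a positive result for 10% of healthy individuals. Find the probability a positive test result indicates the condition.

Let D = the rare event, + = positive/flagged.
P(D) = 1/250
P(+|D) = 92/100 = 23/25
P(+|D') = 10/100 = 1/10
P(+) = P(+|D)P(D) + P(+|D')P(D')
     = \frac{23}{25} × \frac{1}{250} + \frac{1}{10} × \frac{249}{250}
     = \frac{1291}{12500}
P(D|+) = P(+|D)P(D)/P(+) = \frac{46}{1291}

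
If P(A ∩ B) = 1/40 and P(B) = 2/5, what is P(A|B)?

P(A|B) = P(A ∩ B) / P(B)
= (1/40) / (2/5)
= 1/16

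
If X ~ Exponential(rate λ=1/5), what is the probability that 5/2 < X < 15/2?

P(5/2 < X < 15/2) = ∫_{5/2}^{15/2} f(x) dx
where f(x) = \frac{e^{- \frac{x}{5}}}{5}
= - \frac{1 - e}{e^{\frac{3}{2}}}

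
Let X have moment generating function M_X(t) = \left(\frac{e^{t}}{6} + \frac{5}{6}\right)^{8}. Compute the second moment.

To find E[X^2], compute M^(2)(0):
M^(1)(t) = \frac{4 \left(\frac{e^{t}}{6} + \frac{5}{6}\right)^{7} e^{t}}{3}
M^(2)(t) = \frac{4 \left(\frac{e^{t}}{6} + \frac{5}{6}\right)^{7} e^{t}}{3} + \frac{14 \left(\frac{e^{t}}{6} + \frac{5}{6}\right)^{6} e^{2 t}}{9}
M^(2)(0) = \frac{26}{9}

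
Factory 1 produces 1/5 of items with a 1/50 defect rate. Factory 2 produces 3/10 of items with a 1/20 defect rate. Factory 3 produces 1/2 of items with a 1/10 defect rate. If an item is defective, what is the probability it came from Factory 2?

Using Bayes' theorem:
P(F1) = 1/5, P(D|F1) = 1/50
P(F2) = 3/10, P(D|F2) = 1/20
P(F3) = 1/2, P(D|F3) = 1/10
P(D) = P(D|F1)P(F1) + P(D|F2)P(F2) + P(D|F3)P(F3)
     = \frac{69}{1000}
P(F2|D) = P(D|F2)P(F2) / P(D)
= \frac{5}{23}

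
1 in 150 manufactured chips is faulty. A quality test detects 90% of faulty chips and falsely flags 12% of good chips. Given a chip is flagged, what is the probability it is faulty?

Let D = the rare event, + = positive/flagged.
P(D) = 1/150
P(+|D) = 90/100 = 9/10
P(+|D') = 12/100 = 3/25
P(+) = P(+|D)P(D) + P(+|D')P(D')
     = \frac{9}{10} × \frac{1}{150} + \frac{3}{25} × \frac{149}{150}
     = \frac{313}{2500}
P(D|+) = P(+|D)P(D)/P(+) = \frac{15}{313}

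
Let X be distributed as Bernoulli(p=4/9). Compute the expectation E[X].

For X ~ Bernoulli(p=4/9), the expected value is:
E[X] = \frac{4}{9}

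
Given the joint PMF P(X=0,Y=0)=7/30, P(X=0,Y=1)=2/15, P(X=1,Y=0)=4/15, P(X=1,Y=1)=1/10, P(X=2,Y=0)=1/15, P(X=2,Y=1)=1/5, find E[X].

First find marginal of X:
P(X=0) = 11/30
P(X=1) = 11/30
P(X=2) = 4/15
E[X] = 0 × 11/30 + 1 × 11/30 + 2 × 4/15 = 9/10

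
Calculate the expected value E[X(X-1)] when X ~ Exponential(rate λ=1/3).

E[X(X-1)] = E[X² - X] = E[X²] - E[X]
E[X] = 3
E[X²] = Var(X) + (E[X])² = 9 + (3)² = 18
E[X(X-1)] = 18 - 3 = 15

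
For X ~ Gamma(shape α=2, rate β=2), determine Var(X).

For X ~ Gamma(shape α=2, rate β=2):
Var(X) = \frac{1}{2}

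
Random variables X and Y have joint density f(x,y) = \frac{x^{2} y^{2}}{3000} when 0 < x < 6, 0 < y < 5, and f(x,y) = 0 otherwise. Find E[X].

f_X(x) = ∫_0^5 \frac{x^{2} y^{2}}{3000} dy = \frac{x^{2}}{72}
E[X] = ∫_0^6 x × (\frac{x^{2}}{72}) dx = \frac{9}{2}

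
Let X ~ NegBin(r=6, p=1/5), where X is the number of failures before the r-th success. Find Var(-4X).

For X ~ NegBin(r=6, p=1/5), where X is the number of failures before the r-th success:
Var(X) = 120
Var(-4X) = (-4)² × Var(X) = 16 × 120 = 1920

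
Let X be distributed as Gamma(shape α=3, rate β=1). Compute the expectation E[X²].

Using the identity E[X²] = Var(X) + (E[X])²:
E[X] = 3
Var(X) = 3
E[X²] = 3 + (3)²
= 12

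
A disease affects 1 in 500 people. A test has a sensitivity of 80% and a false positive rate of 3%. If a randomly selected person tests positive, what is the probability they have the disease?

Let D = the rare event, + = positive/flagged.
P(D) = 1/500
P(+|D) = 80/100 = 4/5
P(+|D') = 3/100
P(+) = P(+|D)P(D) + P(+|D')P(D')
     = \frac{4}{5} × \frac{1}{500} + \frac{3}{100} × \frac{499}{500}
     = \frac{1577}{50000}
P(D|+) = P(+|D)P(D)/P(+) = \frac{80}{1577}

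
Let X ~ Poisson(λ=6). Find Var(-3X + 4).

For X ~ Poisson(λ=6):
Var(X) = 6
Var(-3X + 4) = (-3)² × Var(X) = 9 × 6 = 54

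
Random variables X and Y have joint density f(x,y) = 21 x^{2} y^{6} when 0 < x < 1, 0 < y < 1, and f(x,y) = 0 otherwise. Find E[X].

E[X] = ∫_0^1 ∫_0^1 x × f(x,y) dy dx
= ∫_0^1 ∫_0^1 x × (21 x^{2} y^{6}) dy dx
= \frac{3}{4}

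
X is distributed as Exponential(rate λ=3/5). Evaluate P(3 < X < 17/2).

P(3 < X < 17/2) = ∫_{3}^{17/2} f(x) dx
where f(x) = \frac{3 e^{- \frac{3 x}{5}}}{5}
= - \frac{1}{e^{\frac{51}{10}}} + e^{- \frac{9}{5}}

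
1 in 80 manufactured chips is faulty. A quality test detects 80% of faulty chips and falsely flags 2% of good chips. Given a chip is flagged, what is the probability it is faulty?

Let D = the rare event, + = positive/flagged.
P(D) = 1/80
P(+|D) = 80/100 = 4/5
P(+|D') = 2/100 = 1/50
P(+) = P(+|D)P(D) + P(+|D')P(D')
     = \frac{4}{5} × \frac{1}{80} + \frac{1}{50} × \frac{79}{80}
     = \frac{119}{4000}
P(D|+) = P(+|D)P(D)/P(+) = \frac{40}{119}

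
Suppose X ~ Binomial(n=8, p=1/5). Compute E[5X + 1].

For X ~ Binomial(n=8, p=1/5):
E[X] = \frac{8}{5}
E[5X + 1] = 5 × E[X] + 1 = 9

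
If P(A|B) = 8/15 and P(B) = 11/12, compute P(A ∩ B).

By definition, P(A|B) = P(A ∩ B) / P(B)
So P(A ∩ B) = P(A|B) × P(B)
= 8/15 × 11/12
= 22/45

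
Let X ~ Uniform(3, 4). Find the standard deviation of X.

For X ~ Uniform(3, 4):
Var(X) = \frac{1}{12}
SD(X) = √(Var(X)) = √(\frac{1}{12}) = \frac{\sqrt{3}}{6}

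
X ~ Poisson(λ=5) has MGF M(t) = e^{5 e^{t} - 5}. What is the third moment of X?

To find E[X^3], compute M^(3)(0):
M^(1)(t) = 5 e^{t} e^{5 e^{t} - 5}
M^(2)(t) = 25 e^{2 t} e^{5 e^{t} - 5} + 5 e^{t} e^{5 e^{t} - 5}
M^(3)(t) = 125 e^{3 t} e^{5 e^{t} - 5} + 75 e^{2 t} e^{5 e^{t} - 5} + 5 e^{t} e^{5 e^{t} - 5}
M^(3)(0) = 205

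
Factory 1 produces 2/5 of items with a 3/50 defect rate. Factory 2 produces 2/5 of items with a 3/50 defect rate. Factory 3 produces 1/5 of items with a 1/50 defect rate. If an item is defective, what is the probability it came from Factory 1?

Using Bayes' theorem:
P(F1) = 2/5, P(D|F1) = 3/50
P(F2) = 2/5, P(D|F2) = 3/50
P(F3) = 1/5, P(D|F3) = 1/50
P(D) = P(D|F1)P(F1) + P(D|F2)P(F2) + P(D|F3)P(F3)
     = \frac{13}{250}
P(F1|D) = P(D|F1)P(F1) / P(D)
= \frac{6}{13}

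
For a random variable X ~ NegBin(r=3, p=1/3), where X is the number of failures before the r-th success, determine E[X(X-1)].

E[X(X-1)] = E[X² - X] = E[X²] - E[X]
E[X] = 6
E[X²] = Var(X) + (E[X])² = 18 + (6)² = 54
E[X(X-1)] = 54 - 6 = 48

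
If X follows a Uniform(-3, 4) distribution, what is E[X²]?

Using the identity E[X²] = Var(X) + (E[X])²:
E[X] = \frac{1}{2}
Var(X) = \frac{49}{12}
E[X²] = \frac{49}{12} + (\frac{1}{2})²
= \frac{13}{3}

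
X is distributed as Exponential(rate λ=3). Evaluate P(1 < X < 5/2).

P(1 < X < 5/2) = ∫_{1}^{5/2} f(x) dx
where f(x) = 3 e^{- 3 x}
= - \frac{1}{e^{\frac{15}{2}}} + e^{-3}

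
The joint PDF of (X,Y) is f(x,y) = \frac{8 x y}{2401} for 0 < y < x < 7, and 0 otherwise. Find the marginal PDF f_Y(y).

f_Y(y) = ∫_y^7 \frac{8 x y}{2401} dx = \frac{4 y \left(49 - y^{2}\right)}{2401}
for 0 < y < 7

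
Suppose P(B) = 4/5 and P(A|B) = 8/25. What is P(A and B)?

By definition, P(A|B) = P(A ∩ B) / P(B)
So P(A ∩ B) = P(A|B) × P(B)
= 8/25 × 4/5
= 32/125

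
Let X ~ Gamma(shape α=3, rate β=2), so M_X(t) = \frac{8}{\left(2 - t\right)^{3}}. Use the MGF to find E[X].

To find E[X], compute M^(1)(0):
M^(1)(t) = \frac{24}{\left(2 - t\right)^{4}}
M^(1)(0) = \frac{3}{2}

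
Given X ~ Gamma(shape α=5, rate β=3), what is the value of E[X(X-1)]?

E[X(X-1)] = E[X² - X] = E[X²] - E[X]
E[X] = \frac{5}{3}
E[X²] = Var(X) + (E[X])² = \frac{5}{9} + (\frac{5}{3})² = \frac{10}{3}
E[X(X-1)] = \frac{10}{3} - \frac{5}{3} = \frac{5}{3}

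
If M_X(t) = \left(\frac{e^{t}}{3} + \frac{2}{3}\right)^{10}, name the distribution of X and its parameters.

The MGF M(t) = \left(\frac{e^{t}}{3} + \frac{2}{3}\right)^{10} is the standard form for the Binomial distribution.
Comparing with the known MGF formula identifies: Binomial(n=10, p=1/3)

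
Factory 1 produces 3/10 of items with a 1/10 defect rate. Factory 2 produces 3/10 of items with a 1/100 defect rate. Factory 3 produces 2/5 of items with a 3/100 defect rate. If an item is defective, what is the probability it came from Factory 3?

Using Bayes' theorem:
P(F1) = 3/10, P(D|F1) = 1/10
P(F2) = 3/10, P(D|F2) = 1/100
P(F3) = 2/5, P(D|F3) = 3/100
P(D) = P(D|F1)P(F1) + P(D|F2)P(F2) + P(D|F3)P(F3)
     = \frac{9}{200}
P(F3|D) = P(D|F3)P(F3) / P(D)
= \frac{4}{15}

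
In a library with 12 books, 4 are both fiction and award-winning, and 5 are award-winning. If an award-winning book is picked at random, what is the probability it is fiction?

P(A ∩ B) = 4/12 = 1/3
P(B) = 5/12
P(A|B) = P(A ∩ B) / P(B) = (1/3) / (5/12) = 4/5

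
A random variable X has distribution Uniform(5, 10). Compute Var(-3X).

For X ~ Uniform(5, 10):
Var(X) = \frac{25}{12}
Var(-3X) = (-3)² × Var(X) = 9 × \frac{25}{12} = \frac{75}{4}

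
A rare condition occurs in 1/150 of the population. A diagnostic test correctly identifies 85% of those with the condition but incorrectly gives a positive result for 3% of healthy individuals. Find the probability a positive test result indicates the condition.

Let D = the rare event, + = positive/flagged.
P(D) = 1/150
P(+|D) = 85/100 = 17/20
P(+|D') = 3/100
P(+) = P(+|D)P(D) + P(+|D')P(D')
     = \frac{17}{20} × \frac{1}{150} + \frac{3}{100} × \frac{149}{150}
     = \frac{133}{3750}
P(D|+) = P(+|D)P(D)/P(+) = \frac{85}{532}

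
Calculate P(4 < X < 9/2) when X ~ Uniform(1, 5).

P(4 < X < 9/2) = ∫_{4}^{9/2} f(x) dx
where f(x) = \frac{1}{4}
= \frac{1}{8}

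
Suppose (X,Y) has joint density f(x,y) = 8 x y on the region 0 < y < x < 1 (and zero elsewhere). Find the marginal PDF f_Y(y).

f_Y(y) = ∫_y^1 8 x y dx = 4 y \left(1 - y^{2}\right)
for 0 < y < 1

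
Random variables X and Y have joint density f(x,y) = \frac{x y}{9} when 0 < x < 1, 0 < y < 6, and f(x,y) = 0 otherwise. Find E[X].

f_X(x) = ∫_0^6 \frac{x y}{9} dy = 2 x
E[X] = ∫_0^1 x × (2 x) dx = \frac{2}{3}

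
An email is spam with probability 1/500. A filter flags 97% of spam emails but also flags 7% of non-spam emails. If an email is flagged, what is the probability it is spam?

Let D = the rare event, + = positive/flagged.
P(D) = 1/500
P(+|D) = 97/100
P(+|D') = 7/100
P(+) = P(+|D)P(D) + P(+|D')P(D')
     = \frac{97}{100} × \frac{1}{500} + \frac{7}{100} × \frac{499}{500}
     = \frac{359}{5000}
P(D|+) = P(+|D)P(D)/P(+) = \frac{97}{3590}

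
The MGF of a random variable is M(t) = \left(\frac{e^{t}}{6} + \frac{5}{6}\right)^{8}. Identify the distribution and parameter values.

The MGF M(t) = \left(\frac{e^{t}}{6} + \frac{5}{6}\right)^{8} is the standard form for the Binomial distribution.
Comparing with the known MGF formula identifies: Binomial(n=8, p=1/6)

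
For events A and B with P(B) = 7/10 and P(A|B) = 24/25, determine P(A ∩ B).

By definition, P(A|B) = P(A ∩ B) / P(B)
So P(A ∩ B) = P(A|B) × P(B)
= 24/25 × 7/10
= 84/125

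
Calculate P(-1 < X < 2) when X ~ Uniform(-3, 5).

P(-1 < X < 2) = ∫_{-1}^{2} f(x) dx
where f(x) = \frac{1}{8}
= \frac{3}{8}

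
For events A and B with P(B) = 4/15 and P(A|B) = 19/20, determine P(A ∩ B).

By definition, P(A|B) = P(A ∩ B) / P(B)
So P(A ∩ B) = P(A|B) × P(B)
= 19/20 × 4/15
= 19/75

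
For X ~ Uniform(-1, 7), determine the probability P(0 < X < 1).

P(0 < X < 1) = ∫_{0}^{1} f(x) dx
where f(x) = \frac{1}{8}
= \frac{1}{8}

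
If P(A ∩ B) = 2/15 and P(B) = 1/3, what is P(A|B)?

P(A|B) = P(A ∩ B) / P(B)
= (2/15) / (1/3)
= 2/5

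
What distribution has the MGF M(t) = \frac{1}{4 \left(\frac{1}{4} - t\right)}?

The MGF M(t) = \frac{1}{4 \left(\frac{1}{4} - t\right)} is the standard form for the Exponential distribution.
Comparing with the known MGF formula identifies: Exponential(rate λ=1/4)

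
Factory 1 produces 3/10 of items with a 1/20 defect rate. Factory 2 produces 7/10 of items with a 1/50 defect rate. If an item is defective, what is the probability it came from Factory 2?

Using Bayes' theorem:
P(F1) = 3/10, P(D|F1) = 1/20
P(F2) = 7/10, P(D|F2) = 1/50
P(D) = P(D|F1)P(F1) + P(D|F2)P(F2)
     = \frac{29}{1000}
P(F2|D) = P(D|F2)P(F2) / P(D)
= \frac{14}{29}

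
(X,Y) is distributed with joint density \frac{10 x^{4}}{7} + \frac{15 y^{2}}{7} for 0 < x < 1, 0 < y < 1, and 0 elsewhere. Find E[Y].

E[Y] = ∫_0^1 ∫_0^1 y × f(x,y) dx dy
= \frac{19}{28}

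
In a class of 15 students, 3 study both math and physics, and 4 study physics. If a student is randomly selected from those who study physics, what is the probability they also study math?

P(A ∩ B) = 3/15 = 1/5
P(B) = 4/15
P(A|B) = P(A ∩ B) / P(B) = (1/5) / (4/15) = 3/4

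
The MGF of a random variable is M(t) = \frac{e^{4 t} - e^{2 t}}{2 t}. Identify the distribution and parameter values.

The MGF M(t) = \frac{e^{4 t} - e^{2 t}}{2 t} is the standard form for the Uniform distribution.
Comparing with the known MGF formula identifies: Uniform(2, 4)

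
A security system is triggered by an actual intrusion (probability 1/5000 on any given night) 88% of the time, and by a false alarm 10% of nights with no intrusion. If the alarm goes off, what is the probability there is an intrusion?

Let D = the rare event, + = positive/flagged.
P(D) = 1/5000
P(+|D) = 88/100 = 22/25
P(+|D') = 10/100 = 1/10
P(+) = P(+|D)P(D) + P(+|D')P(D')
     = \frac{22}{25} × \frac{1}{5000} + \frac{1}{10} × \frac{4999}{5000}
     = \frac{25039}{250000}
P(D|+) = P(+|D)P(D)/P(+) = \frac{44}{25039}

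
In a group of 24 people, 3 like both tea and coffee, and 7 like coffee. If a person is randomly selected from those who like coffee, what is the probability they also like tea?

P(A ∩ B) = 3/24 = 1/8
P(B) = 7/24
P(A|B) = P(A ∩ B) / P(B) = (1/8) / (7/24) = 3/7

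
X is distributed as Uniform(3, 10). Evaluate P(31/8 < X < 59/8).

P(31/8 < X < 59/8) = ∫_{31/8}^{59/8} f(x) dx
where f(x) = \frac{1}{7}
= \frac{1}{2}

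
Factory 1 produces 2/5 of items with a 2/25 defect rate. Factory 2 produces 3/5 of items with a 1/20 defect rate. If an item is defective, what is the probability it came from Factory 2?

Using Bayes' theorem:
P(F1) = 2/5, P(D|F1) = 2/25
P(F2) = 3/5, P(D|F2) = 1/20
P(D) = P(D|F1)P(F1) + P(D|F2)P(F2)
     = \frac{31}{500}
P(F2|D) = P(D|F2)P(F2) / P(D)
= \frac{15}{31}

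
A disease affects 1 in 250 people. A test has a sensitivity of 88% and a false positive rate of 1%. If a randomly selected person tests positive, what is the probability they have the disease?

Let D = the rare event, + = positive/flagged.
P(D) = 1/250
P(+|D) = 88/100 = 22/25
P(+|D') = 1/100
P(+) = P(+|D)P(D) + P(+|D')P(D')
     = \frac{22}{25} × \frac{1}{250} + \frac{1}{100} × \frac{249}{250}
     = \frac{337}{25000}
P(D|+) = P(+|D)P(D)/P(+) = \frac{88}{337}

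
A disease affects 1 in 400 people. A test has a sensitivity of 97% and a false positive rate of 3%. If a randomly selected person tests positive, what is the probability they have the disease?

Let D = the rare event, + = positive/flagged.
P(D) = 1/400
P(+|D) = 97/100
P(+|D') = 3/100
P(+) = P(+|D)P(D) + P(+|D')P(D')
     = \frac{97}{100} × \frac{1}{400} + \frac{3}{100} × \frac{399}{400}
     = \frac{647}{20000}
P(D|+) = P(+|D)P(D)/P(+) = \frac{97}{1294}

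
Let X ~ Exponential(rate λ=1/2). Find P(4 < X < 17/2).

P(4 < X < 17/2) = ∫_{4}^{17/2} f(x) dx
where f(x) = \frac{e^{- \frac{x}{2}}}{2}
= - \frac{1}{e^{\frac{17}{4}}} + e^{-2}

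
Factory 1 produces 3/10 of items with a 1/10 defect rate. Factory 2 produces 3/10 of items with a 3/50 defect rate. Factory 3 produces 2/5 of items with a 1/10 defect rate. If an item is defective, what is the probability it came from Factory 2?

Using Bayes' theorem:
P(F1) = 3/10, P(D|F1) = 1/10
P(F2) = 3/10, P(D|F2) = 3/50
P(F3) = 2/5, P(D|F3) = 1/10
P(D) = P(D|F1)P(F1) + P(D|F2)P(F2) + P(D|F3)P(F3)
     = \frac{11}{125}
P(F2|D) = P(D|F2)P(F2) / P(D)
= \frac{9}{44}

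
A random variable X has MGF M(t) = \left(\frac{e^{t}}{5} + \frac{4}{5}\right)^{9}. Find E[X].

To find E[X], compute M^(1)(0):
M^(1)(t) = \frac{9 \left(\frac{e^{t}}{5} + \frac{4}{5}\right)^{8} e^{t}}{5}
M^(1)(0) = \frac{9}{5}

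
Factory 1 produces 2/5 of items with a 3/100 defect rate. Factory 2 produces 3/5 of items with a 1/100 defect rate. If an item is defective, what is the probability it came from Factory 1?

Using Bayes' theorem:
P(F1) = 2/5, P(D|F1) = 3/100
P(F2) = 3/5, P(D|F2) = 1/100
P(D) = P(D|F1)P(F1) + P(D|F2)P(F2)
     = \frac{9}{500}
P(F1|D) = P(D|F1)P(F1) / P(D)
= \frac{2}{3}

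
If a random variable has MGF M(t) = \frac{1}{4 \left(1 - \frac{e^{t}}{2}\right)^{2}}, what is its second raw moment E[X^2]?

To find E[X^2], compute M^(2)(0):
M^(1)(t) = \frac{e^{t}}{4 \left(1 - \frac{e^{t}}{2}\right)^{3}}
M^(2)(t) = \frac{e^{t}}{4 \left(1 - \frac{e^{t}}{2}\right)^{3}} + \frac{3 e^{2 t}}{8 \left(1 - \frac{e^{t}}{2}\right)^{4}}
M^(2)(0) = 8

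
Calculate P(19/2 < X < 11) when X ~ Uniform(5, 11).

P(19/2 < X < 11) = ∫_{19/2}^{11} f(x) dx
where f(x) = \frac{1}{6}
= \frac{1}{4}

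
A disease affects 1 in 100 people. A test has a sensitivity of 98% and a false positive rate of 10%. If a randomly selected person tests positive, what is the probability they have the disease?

Let D = the rare event, + = positive/flagged.
P(D) = 1/100
P(+|D) = 98/100 = 49/50
P(+|D') = 10/100 = 1/10
P(+) = P(+|D)P(D) + P(+|D')P(D')
     = \frac{49}{50} × \frac{1}{100} + \frac{1}{10} × \frac{99}{100}
     = \frac{68}{625}
P(D|+) = P(+|D)P(D)/P(+) = \frac{49}{544}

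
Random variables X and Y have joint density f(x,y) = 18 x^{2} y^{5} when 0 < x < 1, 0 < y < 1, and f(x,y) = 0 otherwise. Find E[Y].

E[Y] = ∫_0^1 ∫_0^1 y × f(x,y) dx dy
= \frac{6}{7}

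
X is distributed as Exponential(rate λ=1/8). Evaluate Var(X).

For X ~ Exponential(rate λ=1/8):
Var(X) = 64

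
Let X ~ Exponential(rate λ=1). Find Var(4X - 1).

For X ~ Exponential(rate λ=1):
Var(X) = 1
Var(4X - 1) = (4)² × Var(X) = 16 × 1 = 16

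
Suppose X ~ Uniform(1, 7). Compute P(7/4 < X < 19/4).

P(7/4 < X < 19/4) = ∫_{7/4}^{19/4} f(x) dx
where f(x) = \frac{1}{6}
= \frac{1}{2}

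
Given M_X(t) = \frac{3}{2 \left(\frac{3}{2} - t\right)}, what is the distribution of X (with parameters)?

The MGF M(t) = \frac{3}{2 \left(\frac{3}{2} - t\right)} is the standard form for the Exponential distribution.
Comparing with the known MGF formula identifies: Exponential(rate λ=3/2)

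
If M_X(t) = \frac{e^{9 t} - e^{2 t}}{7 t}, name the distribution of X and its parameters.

The MGF M(t) = \frac{e^{9 t} - e^{2 t}}{7 t} is the standard form for the Uniform distribution.
Comparing with the known MGF formula identifies: Uniform(2, 9)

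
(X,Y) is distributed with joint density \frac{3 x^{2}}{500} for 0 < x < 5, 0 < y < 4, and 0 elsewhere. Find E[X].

f_X(x) = ∫_0^4 \frac{3 x^{2}}{500} dy = \frac{3 x^{2}}{125}
E[X] = ∫_0^5 x × (\frac{3 x^{2}}{125}) dx = \frac{15}{4}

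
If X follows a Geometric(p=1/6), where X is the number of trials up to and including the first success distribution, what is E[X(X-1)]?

E[X(X-1)] = E[X² - X] = E[X²] - E[X]
E[X] = 6
E[X²] = Var(X) + (E[X])² = 30 + (6)² = 66
E[X(X-1)] = 66 - 6 = 60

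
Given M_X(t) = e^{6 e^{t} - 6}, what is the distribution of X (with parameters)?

The MGF M(t) = e^{6 e^{t} - 6} is the standard form for the Poisson distribution.
Comparing with the known MGF formula identifies: Poisson(λ=6)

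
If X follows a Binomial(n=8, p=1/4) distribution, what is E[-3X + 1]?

For X ~ Binomial(n=8, p=1/4):
E[X] = 2
E[-3X + 1] = -3 × E[X] + 1 = -5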